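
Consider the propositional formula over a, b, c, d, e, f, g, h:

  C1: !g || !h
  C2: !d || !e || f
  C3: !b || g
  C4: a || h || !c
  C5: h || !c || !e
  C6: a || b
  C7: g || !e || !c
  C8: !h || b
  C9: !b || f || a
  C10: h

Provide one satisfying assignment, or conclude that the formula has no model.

The clause (h) is unit, so h = true.
The clause (!g) is unit, so g = false.
The clause (!b) is unit, so b = false.
That conflicts with the unit clause (b).

UNSATISFIABLE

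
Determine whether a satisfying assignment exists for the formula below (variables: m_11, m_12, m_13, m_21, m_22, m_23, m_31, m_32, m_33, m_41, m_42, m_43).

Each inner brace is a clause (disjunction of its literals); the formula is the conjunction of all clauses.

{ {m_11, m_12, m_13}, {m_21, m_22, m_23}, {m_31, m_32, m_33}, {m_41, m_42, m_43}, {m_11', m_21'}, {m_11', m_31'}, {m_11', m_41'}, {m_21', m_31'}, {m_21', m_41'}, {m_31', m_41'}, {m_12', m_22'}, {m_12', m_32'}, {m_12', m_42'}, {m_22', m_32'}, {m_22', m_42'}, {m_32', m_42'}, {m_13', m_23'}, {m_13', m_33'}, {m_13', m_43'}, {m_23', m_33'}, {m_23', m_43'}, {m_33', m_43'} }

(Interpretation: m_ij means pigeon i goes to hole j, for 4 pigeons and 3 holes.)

No

Case m_11 = 0:
Case m_12 = 1:
The clause (m_22') is unit, so m_22 = 0.
The clause (m_32') is unit, so m_32 = 0.
The clause (m_42') is unit, so m_42 = 0.
Case m_21 = 1:
The clause (m_31') is unit, so m_31 = 0.
The clause (m_33) is unit, so m_33 = 1.
The clause (m_41') is unit, so m_41 = 0.
The clause (m_43) is unit, so m_43 = 1.
But (m_43') is also a unit clause — contradiction.
So m_21 must be the other value — set m_21 = 0.
The clause (m_23) is unit, so m_23 = 1.
The clause (m_13') is unit, so m_13 = 0.
The clause (m_33') is unit, so m_33 = 0.
The clause (m_31) is unit, so m_31 = 1.
The clause (m_41') is unit, so m_41 = 0.
The clause (m_43) is unit, so m_43 = 1.
But (m_43') is also a unit clause — contradiction.
Neither m_21 = 1 nor m_21 = 0 works.
So m_12 must be the other value — set m_12 = 0.
The clause (m_13) is unit, so m_13 = 1.
The clause (m_23') is unit, so m_23 = 0.
The clause (m_33') is unit, so m_33 = 0.
The clause (m_43') is unit, so m_43 = 0.
Case m_21 = 1:
The clause (m_31') is unit, so m_31 = 0.
The clause (m_32) is unit, so m_32 = 1.
The clause (m_41') is unit, so m_41 = 0.
The clause (m_42) is unit, so m_42 = 1.
But (m_42') is also a unit clause — contradiction.
So m_21 must be the other value — set m_21 = 0.
The clause (m_22) is unit, so m_22 = 1.
The clause (m_32') is unit, so m_32 = 0.
The clause (m_31) is unit, so m_31 = 1.
The clause (m_41') is unit, so m_41 = 0.
The clause (m_42) is unit, so m_42 = 1.
But (m_42') is also a unit clause — contradiction.
Neither m_21 = 1 nor m_21 = 0 works.
Neither m_12 = 1 nor m_12 = 0 works.
So m_11 must be the other value — set m_11 = 1.
The clause (m_21') is unit, so m_21 = 0.
The clause (m_31') is unit, so m_31 = 0.
The clause (m_41') is unit, so m_41 = 0.
Case m_22 = 1:
The clause (m_12') is unit, so m_12 = 0.
The clause (m_32') is unit, so m_32 = 0.
The clause (m_33) is unit, so m_33 = 1.
The clause (m_42') is unit, so m_42 = 0.
The clause (m_43) is unit, so m_43 = 1.
But (m_43') is also a unit clause — contradiction.
So m_22 must be the other value — set m_22 = 0.
The clause (m_23) is unit, so m_23 = 1.
The clause (m_13') is unit, so m_13 = 0.
The clause (m_33') is unit, so m_33 = 0.
The clause (m_32) is unit, so m_32 = 1.
The clause (m_12') is unit, so m_12 = 0.
The clause (m_42') is unit, so m_42 = 0.
The clause (m_43) is unit, so m_43 = 1.
But (m_43') is also a unit clause — contradiction.
Neither m_22 = 1 nor m_22 = 0 works.
Neither m_11 = 1 nor m_11 = 0 works.
No assignment satisfies every clause.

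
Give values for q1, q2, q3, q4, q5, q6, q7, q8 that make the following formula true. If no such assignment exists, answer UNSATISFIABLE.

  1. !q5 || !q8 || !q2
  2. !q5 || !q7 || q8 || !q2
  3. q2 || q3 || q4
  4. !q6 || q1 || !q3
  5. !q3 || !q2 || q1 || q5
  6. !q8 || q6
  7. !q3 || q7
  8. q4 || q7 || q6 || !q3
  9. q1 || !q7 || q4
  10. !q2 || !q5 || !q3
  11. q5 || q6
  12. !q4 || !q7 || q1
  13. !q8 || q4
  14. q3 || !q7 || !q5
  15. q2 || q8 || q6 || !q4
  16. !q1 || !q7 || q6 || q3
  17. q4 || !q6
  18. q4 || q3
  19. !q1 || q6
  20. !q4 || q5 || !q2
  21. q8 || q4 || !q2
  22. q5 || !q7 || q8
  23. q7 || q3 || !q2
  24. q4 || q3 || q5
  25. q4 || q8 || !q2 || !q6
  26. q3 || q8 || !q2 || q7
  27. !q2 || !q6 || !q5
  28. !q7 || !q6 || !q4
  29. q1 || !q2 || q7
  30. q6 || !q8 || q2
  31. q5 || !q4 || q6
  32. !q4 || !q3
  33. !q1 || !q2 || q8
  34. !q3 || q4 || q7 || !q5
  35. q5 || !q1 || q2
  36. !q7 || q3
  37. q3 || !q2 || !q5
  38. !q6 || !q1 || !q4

q1=false, q2=false, q3=false, q4=true, q5=false, q6=true, q7=false, q8=true

Suppose q8 = true.
Unit clause (q6) forces q6 = true.
Unit clause (q4) forces q4 = true.
Unit clause (!q7) forces q7 = false.
Unit clause (!q3) forces q3 = false.
Unit clause (!q2) forces q2 = false.
Unit clause (!q1) forces q1 = false.
No clause remains; q5 is free.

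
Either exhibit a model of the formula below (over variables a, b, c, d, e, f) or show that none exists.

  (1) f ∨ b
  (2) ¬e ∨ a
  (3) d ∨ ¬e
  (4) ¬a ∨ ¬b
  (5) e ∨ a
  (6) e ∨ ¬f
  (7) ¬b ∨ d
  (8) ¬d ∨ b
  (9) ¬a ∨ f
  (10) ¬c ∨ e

Suppose f = True.
From the singleton clause (e), e = True.
From the singleton clause (a), a = True.
From the singleton clause (d), d = True.
From the singleton clause (¬b), b = False.
But (b) is also a unit clause — contradiction.
Undo f and try f = False.
From the singleton clause (b), b = True.
From the singleton clause (¬a), a = False.
From the singleton clause (¬e), e = False.
But (e) is also a unit clause — contradiction.
Both values of f lead to a conflict.

UNSATISFIABLE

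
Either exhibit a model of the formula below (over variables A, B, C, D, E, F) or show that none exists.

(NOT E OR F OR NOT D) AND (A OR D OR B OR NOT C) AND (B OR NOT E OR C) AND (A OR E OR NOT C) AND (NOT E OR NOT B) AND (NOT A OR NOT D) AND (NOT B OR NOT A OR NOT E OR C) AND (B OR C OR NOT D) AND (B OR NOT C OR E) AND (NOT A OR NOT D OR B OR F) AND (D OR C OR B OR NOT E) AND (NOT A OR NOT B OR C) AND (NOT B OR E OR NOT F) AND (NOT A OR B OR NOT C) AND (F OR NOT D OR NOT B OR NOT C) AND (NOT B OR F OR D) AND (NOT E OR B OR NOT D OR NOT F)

Try E = false.
Try A = false.
Unit clause (NOT C) forces C = false.
Try B = false.
Unit clause (NOT D) forces D = false.
No clause remains; F is free.

A: false; B: false; C: false; D: false; E: false; F: false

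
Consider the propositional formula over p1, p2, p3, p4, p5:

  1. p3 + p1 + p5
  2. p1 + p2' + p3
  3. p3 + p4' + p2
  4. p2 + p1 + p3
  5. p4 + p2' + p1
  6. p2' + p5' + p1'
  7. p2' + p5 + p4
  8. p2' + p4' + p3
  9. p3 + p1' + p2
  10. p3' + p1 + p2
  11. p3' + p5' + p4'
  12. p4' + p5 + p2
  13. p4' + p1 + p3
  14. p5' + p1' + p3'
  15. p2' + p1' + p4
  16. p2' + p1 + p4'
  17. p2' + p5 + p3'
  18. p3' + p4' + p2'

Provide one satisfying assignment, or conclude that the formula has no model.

Case p3 = 1:
Case p1 = 1:
The clause (p5') is unit, so p5 = 0.
The clause (p2') is unit, so p2 = 0.
The clause (p4') is unit, so p4 = 0.
Every clause now holds.

p1: 1,  p2: 0,  p3: 1,  p4: 0,  p5: 0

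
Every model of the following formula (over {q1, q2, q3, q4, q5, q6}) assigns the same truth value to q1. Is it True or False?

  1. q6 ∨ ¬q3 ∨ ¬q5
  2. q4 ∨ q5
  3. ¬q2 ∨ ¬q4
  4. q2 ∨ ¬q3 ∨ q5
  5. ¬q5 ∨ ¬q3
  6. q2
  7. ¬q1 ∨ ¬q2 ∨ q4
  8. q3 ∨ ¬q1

False

Suppose q1 = True.
From the singleton clause (q2), q2 = True.
From the singleton clause (¬q4), q4 = False.
Now (q4) is unsatisfied and unit — conflict.
So every satisfying assignment has q1 = False.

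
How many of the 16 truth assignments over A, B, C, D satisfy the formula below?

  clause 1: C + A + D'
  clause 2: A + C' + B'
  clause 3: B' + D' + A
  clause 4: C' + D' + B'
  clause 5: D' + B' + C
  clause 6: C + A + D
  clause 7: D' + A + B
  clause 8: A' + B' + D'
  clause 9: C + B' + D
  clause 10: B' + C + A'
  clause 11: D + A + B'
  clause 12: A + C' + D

5

There are 2^4 = 16 truth assignments over (A, B, C, D).
Check each against the 12 clauses (columns in the order A, B, C, D):
  F F F F  ✗ fails (C + A + D)
  F F F T  ✗ fails (C + A + D')
  F F T F  ✗ fails (A + C' + D)
  F F T T  ✗ fails (D' + A + B)
  F T F F  ✗ fails (C + A + D)
  F T F T  ✗ fails (C + A + D')
  F T T F  ✗ fails (A + C' + B')
  F T T T  ✗ fails (A + C' + B')
  T F F F  ✓ satisfies all
  T F F T  ✓ satisfies all
  T F T F  ✓ satisfies all
  T F T T  ✓ satisfies all
  T T F F  ✗ fails (C + B' + D)
  T T F T  ✗ fails (D' + B' + C)
  T T T F  ✓ satisfies all
  T T T T  ✗ fails (C' + D' + B')
5 of the 16 rows are models.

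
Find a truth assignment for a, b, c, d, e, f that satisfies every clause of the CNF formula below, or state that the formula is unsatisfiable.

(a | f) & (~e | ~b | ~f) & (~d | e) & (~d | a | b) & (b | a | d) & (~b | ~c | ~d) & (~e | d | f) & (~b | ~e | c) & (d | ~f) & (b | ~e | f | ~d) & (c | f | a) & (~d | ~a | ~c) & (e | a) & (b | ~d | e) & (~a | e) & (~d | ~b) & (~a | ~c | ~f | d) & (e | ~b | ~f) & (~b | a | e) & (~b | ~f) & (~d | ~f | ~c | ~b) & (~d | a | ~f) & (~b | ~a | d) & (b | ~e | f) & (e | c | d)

a: 1, b: 0, c: 0, d: 1, e: 1, f: 1

Suppose a = 1.
From the singleton clause (e), e = 1.
Suppose b = 0.
From the singleton clause (f), f = 1.
From the singleton clause (d), d = 1.
From the singleton clause (~c), c = 0.
All clauses are satisfied.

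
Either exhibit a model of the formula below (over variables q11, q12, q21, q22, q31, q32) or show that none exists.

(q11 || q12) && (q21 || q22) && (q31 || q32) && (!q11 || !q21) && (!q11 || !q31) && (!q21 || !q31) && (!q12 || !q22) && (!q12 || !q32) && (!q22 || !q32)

UNSATISFIABLE

Case q11 = true:
From the singleton clause (!q21), q21 = false.
From the singleton clause (q22), q22 = true.
From the singleton clause (!q31), q31 = false.
From the singleton clause (q32), q32 = true.
But (!q32) is also a unit clause — contradiction.
So q11 must be the other value — set q11 = false.
From the singleton clause (q12), q12 = true.
From the singleton clause (!q22), q22 = false.
From the singleton clause (q21), q21 = true.
From the singleton clause (!q31), q31 = false.
From the singleton clause (q32), q32 = true.
But (!q32) is also a unit clause — contradiction.
Either choice for q11 ends in contradiction.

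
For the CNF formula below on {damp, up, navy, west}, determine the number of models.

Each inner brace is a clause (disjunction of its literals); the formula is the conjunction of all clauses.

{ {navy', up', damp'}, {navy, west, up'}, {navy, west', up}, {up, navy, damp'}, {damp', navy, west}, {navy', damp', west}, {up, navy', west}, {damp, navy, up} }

There are 2^4 = 16 truth assignments over (damp, up, navy, west).
Check each against the 8 clauses (columns in the order damp, up, navy, west):
  F F F F  ✗ fails (damp + navy + up)
  F F F T  ✗ fails (navy + west' + up)
  F F T F  ✗ fails (up + navy' + west)
  F F T T  ✓ satisfies all
  F T F F  ✗ fails (navy + west + up')
  F T F T  ✓ satisfies all
  F T T F  ✓ satisfies all
  F T T T  ✓ satisfies all
  T F F F  ✗ fails (up + navy + damp')
  T F F T  ✗ fails (navy + west' + up)
  T F T F  ✗ fails (navy' + damp' + west)
  T F T T  ✓ satisfies all
  T T F F  ✗ fails (navy + west + up')
  T T F T  ✓ satisfies all
  T T T F  ✗ fails (navy' + up' + damp')
  T T T T  ✗ fails (navy' + up' + damp')
6 of the 16 rows are models.

6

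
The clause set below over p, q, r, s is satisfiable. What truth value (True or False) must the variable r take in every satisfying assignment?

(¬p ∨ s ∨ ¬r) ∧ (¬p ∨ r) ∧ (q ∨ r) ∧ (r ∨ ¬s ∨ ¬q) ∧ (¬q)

Suppose r = False.
From the singleton clause (¬p), p = False.
From the singleton clause (q), q = True.
But (¬q) is also a unit clause — contradiction.
So every satisfying assignment has r = True.

True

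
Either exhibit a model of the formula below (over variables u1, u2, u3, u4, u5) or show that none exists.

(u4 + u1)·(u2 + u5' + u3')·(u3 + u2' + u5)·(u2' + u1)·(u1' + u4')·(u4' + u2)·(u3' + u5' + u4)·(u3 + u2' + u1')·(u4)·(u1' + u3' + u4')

UNSATISFIABLE

The clause (u4) is unit, so u4 = 1.
The clause (u1') is unit, so u1 = 0.
The clause (u2') is unit, so u2 = 0.
That conflicts with the unit clause (u2).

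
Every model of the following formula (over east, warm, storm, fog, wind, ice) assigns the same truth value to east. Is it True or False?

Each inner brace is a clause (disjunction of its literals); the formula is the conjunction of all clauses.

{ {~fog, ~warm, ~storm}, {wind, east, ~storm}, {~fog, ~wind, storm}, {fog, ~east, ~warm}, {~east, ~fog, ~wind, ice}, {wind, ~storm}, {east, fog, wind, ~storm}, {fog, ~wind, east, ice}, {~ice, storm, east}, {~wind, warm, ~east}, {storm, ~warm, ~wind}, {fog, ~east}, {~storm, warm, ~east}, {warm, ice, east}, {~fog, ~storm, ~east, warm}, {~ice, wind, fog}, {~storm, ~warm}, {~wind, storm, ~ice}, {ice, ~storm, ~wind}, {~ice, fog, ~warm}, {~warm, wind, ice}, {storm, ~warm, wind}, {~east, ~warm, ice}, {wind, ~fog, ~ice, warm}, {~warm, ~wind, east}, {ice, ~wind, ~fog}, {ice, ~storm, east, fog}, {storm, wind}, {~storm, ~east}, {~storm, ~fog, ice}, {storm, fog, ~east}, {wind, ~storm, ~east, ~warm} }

False

Suppose east = 1.
(fog) alone gives fog = 1.
(~storm) alone gives storm = 0.
(~wind) alone gives wind = 0.
Now (wind) is unsatisfied and unit — conflict.
So every satisfying assignment has east = False.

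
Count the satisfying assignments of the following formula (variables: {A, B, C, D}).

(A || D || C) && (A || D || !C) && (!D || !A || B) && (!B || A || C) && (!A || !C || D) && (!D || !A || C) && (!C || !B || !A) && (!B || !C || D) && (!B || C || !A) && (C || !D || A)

There are 2^4 = 16 truth assignments over (A, B, C, D).
Split on A. With A = true, the clauses containing A are satisfied and !A drops from the rest; 1 of the 2^3 = 8 assignments to the other variables satisfy what remains.
With A = false, by the same count on the reduced clause set, 2 assignments work.
Total: 1 + 2 = 3.

3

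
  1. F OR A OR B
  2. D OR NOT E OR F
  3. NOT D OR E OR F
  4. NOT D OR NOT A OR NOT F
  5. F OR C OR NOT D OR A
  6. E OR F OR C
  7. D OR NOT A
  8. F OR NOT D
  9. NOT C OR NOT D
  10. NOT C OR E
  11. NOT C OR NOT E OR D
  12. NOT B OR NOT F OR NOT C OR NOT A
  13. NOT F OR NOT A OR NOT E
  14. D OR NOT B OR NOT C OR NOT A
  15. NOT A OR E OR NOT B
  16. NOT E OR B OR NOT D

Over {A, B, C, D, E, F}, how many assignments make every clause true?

There are 2^6 = 64 truth assignments over (A, B, C, D, E, F).
Split on D. With D = true, the clauses containing D are satisfied and NOT D drops from the rest; 3 of the 2^5 = 32 assignments to the other variables satisfy what remains.
With D = false, by the same count on the reduced clause set, 4 assignments work.
Total: 3 + 4 = 7.

7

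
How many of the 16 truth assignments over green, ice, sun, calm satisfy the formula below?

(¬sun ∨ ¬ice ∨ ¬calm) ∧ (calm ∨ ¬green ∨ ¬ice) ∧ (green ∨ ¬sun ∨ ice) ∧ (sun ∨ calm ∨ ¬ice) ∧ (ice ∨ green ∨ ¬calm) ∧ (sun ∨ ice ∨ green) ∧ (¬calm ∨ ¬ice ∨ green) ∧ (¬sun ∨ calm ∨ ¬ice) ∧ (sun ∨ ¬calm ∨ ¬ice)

There are 2^4 = 16 truth assignments over (green, ice, sun, calm).
Check each against the 9 clauses (columns in the order green, ice, sun, calm):
  F F F F  ✗ fails (sun ∨ ice ∨ green)
  F F F T  ✗ fails (ice ∨ green ∨ ¬calm)
  F F T F  ✗ fails (green ∨ ¬sun ∨ ice)
  F F T T  ✗ fails (green ∨ ¬sun ∨ ice)
  F T F F  ✗ fails (sun ∨ calm ∨ ¬ice)
  F T F T  ✗ fails (¬calm ∨ ¬ice ∨ green)
  F T T F  ✗ fails (¬sun ∨ calm ∨ ¬ice)
  F T T T  ✗ fails (¬sun ∨ ¬ice ∨ ¬calm)
  T F F F  ✓ satisfies all
  T F F T  ✓ satisfies all
  T F T F  ✓ satisfies all
  T F T T  ✓ satisfies all
  T T F F  ✗ fails (calm ∨ ¬green ∨ ¬ice)
  T T F T  ✗ fails (sun ∨ ¬calm ∨ ¬ice)
  T T T F  ✗ fails (calm ∨ ¬green ∨ ¬ice)
  T T T T  ✗ fails (¬sun ∨ ¬ice ∨ ¬calm)
4 of the 16 rows are models.

4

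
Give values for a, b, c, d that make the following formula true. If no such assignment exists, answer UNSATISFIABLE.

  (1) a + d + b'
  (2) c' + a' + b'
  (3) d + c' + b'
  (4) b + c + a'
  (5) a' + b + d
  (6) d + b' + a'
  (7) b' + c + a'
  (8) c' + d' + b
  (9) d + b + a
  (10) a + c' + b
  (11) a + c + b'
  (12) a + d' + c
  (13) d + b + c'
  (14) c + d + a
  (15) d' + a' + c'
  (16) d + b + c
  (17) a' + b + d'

a=0; b=1; c=1; d=1

Try a = 0.
Try d = 1.
The clause (c) is unit, so c = 1.
The clause (b) is unit, so b = 1.
All clauses are satisfied.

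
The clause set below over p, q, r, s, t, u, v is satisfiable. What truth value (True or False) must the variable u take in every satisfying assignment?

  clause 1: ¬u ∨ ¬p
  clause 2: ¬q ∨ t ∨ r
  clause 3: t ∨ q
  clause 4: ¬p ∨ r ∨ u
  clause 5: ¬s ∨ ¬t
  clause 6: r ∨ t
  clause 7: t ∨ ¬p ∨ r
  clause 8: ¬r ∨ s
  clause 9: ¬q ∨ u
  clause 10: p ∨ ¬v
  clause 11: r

True

Suppose u = False.
(¬q) alone gives q = False.
(t) alone gives t = True.
(¬s) alone gives s = False.
(¬r) alone gives r = False.
That conflicts with the unit clause (r).
So every satisfying assignment has u = True.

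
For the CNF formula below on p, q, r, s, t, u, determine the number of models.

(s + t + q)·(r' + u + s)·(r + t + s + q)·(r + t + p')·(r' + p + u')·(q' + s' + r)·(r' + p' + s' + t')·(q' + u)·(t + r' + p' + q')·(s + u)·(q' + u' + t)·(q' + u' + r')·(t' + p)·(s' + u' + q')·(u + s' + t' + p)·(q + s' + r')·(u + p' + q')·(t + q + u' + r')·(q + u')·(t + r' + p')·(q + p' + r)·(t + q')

There are 2^6 = 64 truth assignments over (p, q, r, s, t, u).
Split on p. With p = 1, the clauses containing p are satisfied and p' drops from the rest; 1 of the 2^5 = 32 assignments to the other variables satisfy what remains.
With p = 0, by the same count on the reduced clause set, 1 assignment works.
Total: 1 + 1 = 2.

2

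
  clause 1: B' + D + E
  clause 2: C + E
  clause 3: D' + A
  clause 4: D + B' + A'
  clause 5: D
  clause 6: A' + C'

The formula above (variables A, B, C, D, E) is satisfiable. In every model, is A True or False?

Suppose A = 0.
Unit clause (D') forces D = 0.
But (D) is also a unit clause — contradiction.
So every satisfying assignment has A = True.

True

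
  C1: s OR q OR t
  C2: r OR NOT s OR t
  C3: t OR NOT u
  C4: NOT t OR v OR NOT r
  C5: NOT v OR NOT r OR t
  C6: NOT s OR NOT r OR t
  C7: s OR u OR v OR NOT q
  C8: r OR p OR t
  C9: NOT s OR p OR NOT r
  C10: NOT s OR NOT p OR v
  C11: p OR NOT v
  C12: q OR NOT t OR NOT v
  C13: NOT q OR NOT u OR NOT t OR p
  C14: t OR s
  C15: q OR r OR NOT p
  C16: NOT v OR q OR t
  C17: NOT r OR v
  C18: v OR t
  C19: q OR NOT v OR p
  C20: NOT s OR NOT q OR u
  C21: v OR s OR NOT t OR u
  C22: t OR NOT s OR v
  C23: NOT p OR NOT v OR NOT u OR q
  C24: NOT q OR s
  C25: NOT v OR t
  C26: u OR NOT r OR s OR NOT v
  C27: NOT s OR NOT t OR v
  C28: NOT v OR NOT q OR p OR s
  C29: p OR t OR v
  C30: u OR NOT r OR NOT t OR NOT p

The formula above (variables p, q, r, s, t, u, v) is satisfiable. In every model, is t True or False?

Suppose t = false.
(NOT u) alone gives u = false.
(s) alone gives s = true.
(r) alone gives r = true.
But (NOT r) is also a unit clause — contradiction.
So every satisfying assignment has t = True.

True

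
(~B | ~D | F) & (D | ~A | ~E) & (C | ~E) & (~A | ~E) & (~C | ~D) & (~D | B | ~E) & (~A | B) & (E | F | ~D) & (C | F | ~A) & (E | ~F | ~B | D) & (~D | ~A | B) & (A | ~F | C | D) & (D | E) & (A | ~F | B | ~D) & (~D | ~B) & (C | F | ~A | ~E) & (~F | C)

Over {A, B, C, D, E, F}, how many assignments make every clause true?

There are 2^6 = 64 truth assignments over (A, B, C, D, E, F).
Split on B. With B = 1, the clauses containing B are satisfied and ~B drops from the rest; 2 of the 2^5 = 32 assignments to the other variables satisfy what remains.
With B = 0, by the same count on the reduced clause set, 2 assignments work.
Total: 2 + 2 = 4.

4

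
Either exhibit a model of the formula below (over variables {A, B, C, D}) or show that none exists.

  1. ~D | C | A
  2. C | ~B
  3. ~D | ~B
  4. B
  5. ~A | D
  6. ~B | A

UNSATISFIABLE

The clause (B) is unit, so B = 1.
The clause (C) is unit, so C = 1.
The clause (~D) is unit, so D = 0.
The clause (~A) is unit, so A = 0.
Now (A) is unsatisfied and unit — conflict.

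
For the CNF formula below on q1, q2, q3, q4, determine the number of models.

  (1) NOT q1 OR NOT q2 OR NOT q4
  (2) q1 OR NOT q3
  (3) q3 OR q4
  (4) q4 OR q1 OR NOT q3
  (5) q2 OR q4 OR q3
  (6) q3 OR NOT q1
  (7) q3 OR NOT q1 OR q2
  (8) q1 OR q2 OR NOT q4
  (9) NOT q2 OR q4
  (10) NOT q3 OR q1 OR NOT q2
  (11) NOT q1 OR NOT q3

There are 2^4 = 16 truth assignments over (q1, q2, q3, q4).
Split on q1. With q1 = true, the clauses containing q1 are satisfied and NOT q1 drops from the rest; 0 of the 2^3 = 8 assignments to the other variables satisfy what remains.
With q1 = false, by the same count on the reduced clause set, 1 assignment works.
(One model: q1=F, q2=T, q3=F, q4=T.)
Total: 0 + 1 = 1.

1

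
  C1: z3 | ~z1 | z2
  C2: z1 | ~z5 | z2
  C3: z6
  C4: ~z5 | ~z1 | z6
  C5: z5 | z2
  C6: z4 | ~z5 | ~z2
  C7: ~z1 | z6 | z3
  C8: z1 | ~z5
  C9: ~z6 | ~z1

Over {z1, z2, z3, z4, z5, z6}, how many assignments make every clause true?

4

There are 2^6 = 64 truth assignments over (z1, z2, z3, z4, z5, z6).
Split on z3. With z3 = 1, the clauses containing z3 are satisfied and ~z3 drops from the rest; 2 of the 2^5 = 32 assignments to the other variables satisfy what remains.
With z3 = 0, by the same count on the reduced clause set, 2 assignments work.
(One model: z1=F, z2=T, z3=F, z4=F, z5=F, z6=T.)
Total: 2 + 2 = 4.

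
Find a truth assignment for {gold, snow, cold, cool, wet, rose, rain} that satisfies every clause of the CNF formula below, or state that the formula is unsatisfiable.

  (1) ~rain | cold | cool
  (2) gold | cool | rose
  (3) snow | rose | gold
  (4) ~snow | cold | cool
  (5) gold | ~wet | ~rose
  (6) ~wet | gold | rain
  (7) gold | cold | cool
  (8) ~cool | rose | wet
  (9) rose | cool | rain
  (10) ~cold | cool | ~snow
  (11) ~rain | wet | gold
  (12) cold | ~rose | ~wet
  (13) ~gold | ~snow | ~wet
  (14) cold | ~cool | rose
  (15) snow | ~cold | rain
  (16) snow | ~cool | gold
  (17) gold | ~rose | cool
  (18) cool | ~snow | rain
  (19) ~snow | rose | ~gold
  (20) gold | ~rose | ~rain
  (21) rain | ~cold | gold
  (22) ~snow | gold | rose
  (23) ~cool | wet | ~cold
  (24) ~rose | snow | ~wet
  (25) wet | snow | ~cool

Suppose rain = 0.
Suppose wet = 0.
Suppose cool = 1.
(rose) alone gives rose = 1.
(~cold) alone gives cold = 0.
(snow) alone gives snow = 1.
Every clause is now satisfied; gold is unconstrained.

gold=0; snow=1; cold=0; cool=1; wet=0; rose=1; rain=0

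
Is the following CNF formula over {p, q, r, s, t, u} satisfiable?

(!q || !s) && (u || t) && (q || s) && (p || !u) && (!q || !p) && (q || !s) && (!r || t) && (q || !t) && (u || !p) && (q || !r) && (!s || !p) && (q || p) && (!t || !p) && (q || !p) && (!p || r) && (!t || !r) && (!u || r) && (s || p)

Suppose q = false.
Unit clause (s) forces s = true.
But (!s) is also a unit clause — contradiction.
That branch fails; take q = true instead.
Unit clause (!s) forces s = false.
Unit clause (!p) forces p = false.
But (p) is also a unit clause — contradiction.
Both values of q lead to a conflict.
No assignment satisfies every clause.

No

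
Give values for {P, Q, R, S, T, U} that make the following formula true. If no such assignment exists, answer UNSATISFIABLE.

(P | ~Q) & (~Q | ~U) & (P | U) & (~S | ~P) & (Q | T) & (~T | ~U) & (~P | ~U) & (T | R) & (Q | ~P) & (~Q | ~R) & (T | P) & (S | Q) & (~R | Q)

Suppose P = 1.
Unit clause (~S) forces S = 0.
Unit clause (~U) forces U = 0.
Unit clause (Q) forces Q = 1.
Unit clause (~R) forces R = 0.
Unit clause (T) forces T = 1.
All clauses are satisfied.

P ↦ 1; Q ↦ 1; R ↦ 0; S ↦ 0; T ↦ 1; U ↦ 0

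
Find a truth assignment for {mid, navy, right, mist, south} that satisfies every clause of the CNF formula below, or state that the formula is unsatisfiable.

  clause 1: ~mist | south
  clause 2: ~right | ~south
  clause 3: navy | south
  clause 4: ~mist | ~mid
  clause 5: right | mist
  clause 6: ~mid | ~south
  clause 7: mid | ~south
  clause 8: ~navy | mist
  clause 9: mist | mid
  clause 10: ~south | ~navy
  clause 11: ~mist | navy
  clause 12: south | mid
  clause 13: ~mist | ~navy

Suppose mist = 0.
From the singleton clause (right), right = 1.
From the singleton clause (~south), south = 0.
From the singleton clause (navy), navy = 1.
That conflicts with the unit clause (~navy).
That branch fails; take mist = 1 instead.
From the singleton clause (south), south = 1.
From the singleton clause (~right), right = 0.
From the singleton clause (~mid), mid = 0.
That conflicts with the unit clause (mid).
Either choice for mist ends in contradiction.

UNSATISFIABLE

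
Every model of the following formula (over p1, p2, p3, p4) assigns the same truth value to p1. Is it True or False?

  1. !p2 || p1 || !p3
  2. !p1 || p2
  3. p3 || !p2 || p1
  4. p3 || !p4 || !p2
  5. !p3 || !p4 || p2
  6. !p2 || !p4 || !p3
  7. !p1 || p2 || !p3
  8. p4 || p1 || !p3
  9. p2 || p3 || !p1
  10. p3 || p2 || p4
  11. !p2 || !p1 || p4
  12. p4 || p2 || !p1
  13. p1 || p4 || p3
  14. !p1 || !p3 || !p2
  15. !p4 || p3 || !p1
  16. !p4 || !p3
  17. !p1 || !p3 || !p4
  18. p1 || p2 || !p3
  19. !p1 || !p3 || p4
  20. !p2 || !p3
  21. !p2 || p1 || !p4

Suppose p1 = true.
From the singleton clause (p2), p2 = true.
From the singleton clause (p4), p4 = true.
From the singleton clause (p3), p3 = true.
That conflicts with the unit clause (!p3).
So every satisfying assignment has p1 = False.

False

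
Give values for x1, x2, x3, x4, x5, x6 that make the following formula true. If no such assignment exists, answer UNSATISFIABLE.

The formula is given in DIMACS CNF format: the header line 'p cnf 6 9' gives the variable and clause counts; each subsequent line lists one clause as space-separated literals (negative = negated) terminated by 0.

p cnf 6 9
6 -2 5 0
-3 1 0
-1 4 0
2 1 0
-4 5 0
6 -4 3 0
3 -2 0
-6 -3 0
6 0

The clause (x6) is unit, so x6 = True.
The clause (¬x3) is unit, so x3 = False.
The clause (¬x2) is unit, so x2 = False.
The clause (x1) is unit, so x1 = True.
The clause (x4) is unit, so x4 = True.
The clause (x5) is unit, so x5 = True.
Every clause now holds.

x1 ↦ True; x2 ↦ False; x3 ↦ False; x4 ↦ True; x5 ↦ True; x6 ↦ True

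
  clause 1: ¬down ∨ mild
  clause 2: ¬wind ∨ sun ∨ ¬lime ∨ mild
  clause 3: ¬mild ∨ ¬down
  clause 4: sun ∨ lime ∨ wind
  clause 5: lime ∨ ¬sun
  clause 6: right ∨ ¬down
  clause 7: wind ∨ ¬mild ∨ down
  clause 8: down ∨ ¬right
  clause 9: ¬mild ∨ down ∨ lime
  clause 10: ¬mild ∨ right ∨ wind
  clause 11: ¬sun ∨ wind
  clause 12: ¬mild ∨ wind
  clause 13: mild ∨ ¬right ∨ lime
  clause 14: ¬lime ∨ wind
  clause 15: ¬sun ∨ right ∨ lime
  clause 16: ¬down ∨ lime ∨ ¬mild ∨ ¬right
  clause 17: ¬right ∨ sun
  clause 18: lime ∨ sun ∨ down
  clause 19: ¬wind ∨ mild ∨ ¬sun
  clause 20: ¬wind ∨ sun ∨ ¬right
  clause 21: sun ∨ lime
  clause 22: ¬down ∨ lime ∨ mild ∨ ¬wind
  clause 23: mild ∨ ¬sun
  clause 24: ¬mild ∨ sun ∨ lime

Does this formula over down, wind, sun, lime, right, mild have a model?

Branch on down: set down = False.
From the singleton clause (¬right), right = False.
Branch on lime: set lime = True.
From the singleton clause (wind), wind = True.
Branch on sun: set sun = False.
From the singleton clause (mild), mild = True.
Every clause now holds.
A satisfying assignment: down ↦ False, wind ↦ True, sun ↦ False, lime ↦ True, right ↦ False, mild ↦ True.

Satisfiable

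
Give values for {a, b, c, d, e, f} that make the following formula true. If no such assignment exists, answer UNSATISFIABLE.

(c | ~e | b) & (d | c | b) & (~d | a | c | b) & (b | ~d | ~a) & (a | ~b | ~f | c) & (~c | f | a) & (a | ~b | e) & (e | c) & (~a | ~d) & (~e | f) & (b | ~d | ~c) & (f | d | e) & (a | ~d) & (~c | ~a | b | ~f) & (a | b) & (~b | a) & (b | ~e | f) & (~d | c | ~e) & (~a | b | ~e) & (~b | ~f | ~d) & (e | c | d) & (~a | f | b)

a=1, b=1, c=1, d=0, e=1, f=1

Branch on e: set e = 1.
Unit clause (f) forces f = 1.
Branch on c: set c = 1.
Branch on a: set a = 1.
Unit clause (~d) forces d = 0.
Unit clause (b) forces b = 1.
Every clause now holds.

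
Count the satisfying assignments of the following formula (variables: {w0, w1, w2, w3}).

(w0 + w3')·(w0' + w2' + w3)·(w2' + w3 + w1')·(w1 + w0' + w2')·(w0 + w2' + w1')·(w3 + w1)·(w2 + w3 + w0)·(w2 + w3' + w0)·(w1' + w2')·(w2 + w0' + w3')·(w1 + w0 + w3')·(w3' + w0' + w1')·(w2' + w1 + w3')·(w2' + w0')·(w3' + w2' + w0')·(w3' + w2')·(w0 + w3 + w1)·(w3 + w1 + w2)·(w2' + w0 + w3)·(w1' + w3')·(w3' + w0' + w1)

1

There are 2^4 = 16 truth assignments over (w0, w1, w2, w3).
Split on w2. With w2 = 1, the clauses containing w2 are satisfied and w2' drops from the rest; 0 of the 2^3 = 8 assignments to the other variables satisfy what remains.
With w2 = 0, by the same count on the reduced clause set, 1 assignment works.
Total: 0 + 1 = 1.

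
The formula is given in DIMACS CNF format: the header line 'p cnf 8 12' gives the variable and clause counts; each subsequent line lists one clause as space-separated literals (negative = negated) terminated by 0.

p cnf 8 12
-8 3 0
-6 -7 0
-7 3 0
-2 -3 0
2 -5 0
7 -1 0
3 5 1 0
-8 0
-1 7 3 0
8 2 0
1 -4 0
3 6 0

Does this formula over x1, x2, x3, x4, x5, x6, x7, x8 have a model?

Yes, satisfiable

Unit clause (¬x8) forces x8 = False.
Unit clause (x2) forces x2 = True.
Unit clause (¬x3) forces x3 = False.
Unit clause (¬x7) forces x7 = False.
Unit clause (¬x1) forces x1 = False.
Unit clause (x5) forces x5 = True.
Unit clause (¬x4) forces x4 = False.
Unit clause (x6) forces x6 = True.
Every clause now holds.
A satisfying assignment: x1 ↦ False; x2 ↦ True; x3 ↦ False; x4 ↦ False; x5 ↦ True; x6 ↦ True; x7 ↦ False; x8 ↦ False.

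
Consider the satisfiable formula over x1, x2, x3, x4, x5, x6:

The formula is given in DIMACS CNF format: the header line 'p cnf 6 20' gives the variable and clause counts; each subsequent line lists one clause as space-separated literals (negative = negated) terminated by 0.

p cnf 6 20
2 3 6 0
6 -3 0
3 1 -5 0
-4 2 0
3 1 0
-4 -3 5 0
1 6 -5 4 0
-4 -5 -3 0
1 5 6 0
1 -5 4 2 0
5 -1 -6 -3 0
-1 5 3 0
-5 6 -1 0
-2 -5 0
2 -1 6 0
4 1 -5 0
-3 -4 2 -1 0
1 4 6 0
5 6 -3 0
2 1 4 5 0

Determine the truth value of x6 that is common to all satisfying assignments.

True

Suppose x6 = False.
The clause (¬x3) is unit, so x3 = False.
The clause (x2) is unit, so x2 = True.
The clause (x1) is unit, so x1 = True.
The clause (x5) is unit, so x5 = True.
Now (¬x5) is unsatisfied and unit — conflict.
So every satisfying assignment has x6 = True.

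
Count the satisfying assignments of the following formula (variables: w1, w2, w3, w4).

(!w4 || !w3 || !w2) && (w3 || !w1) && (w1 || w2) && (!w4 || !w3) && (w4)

There are 2^4 = 16 truth assignments over (w1, w2, w3, w4).
Check each against the 5 clauses (columns in the order w1, w2, w3, w4):
  F F F F  ✗ fails (w1 || w2)
  F F F T  ✗ fails (w1 || w2)
  F F T F  ✗ fails (w1 || w2)
  F F T T  ✗ fails (w1 || w2)
  F T F F  ✗ fails (w4)
  F T F T  ✓ satisfies all
  F T T F  ✗ fails (w4)
  F T T T  ✗ fails (!w4 || !w3 || !w2)
  T F F F  ✗ fails (w3 || !w1)
  T F F T  ✗ fails (w3 || !w1)
  T F T F  ✗ fails (w4)
  T F T T  ✗ fails (!w4 || !w3)
  T T F F  ✗ fails (w3 || !w1)
  T T F T  ✗ fails (w3 || !w1)
  T T T F  ✗ fails (w4)
  T T T T  ✗ fails (!w4 || !w3 || !w2)
1 of the 16 rows is a model.

1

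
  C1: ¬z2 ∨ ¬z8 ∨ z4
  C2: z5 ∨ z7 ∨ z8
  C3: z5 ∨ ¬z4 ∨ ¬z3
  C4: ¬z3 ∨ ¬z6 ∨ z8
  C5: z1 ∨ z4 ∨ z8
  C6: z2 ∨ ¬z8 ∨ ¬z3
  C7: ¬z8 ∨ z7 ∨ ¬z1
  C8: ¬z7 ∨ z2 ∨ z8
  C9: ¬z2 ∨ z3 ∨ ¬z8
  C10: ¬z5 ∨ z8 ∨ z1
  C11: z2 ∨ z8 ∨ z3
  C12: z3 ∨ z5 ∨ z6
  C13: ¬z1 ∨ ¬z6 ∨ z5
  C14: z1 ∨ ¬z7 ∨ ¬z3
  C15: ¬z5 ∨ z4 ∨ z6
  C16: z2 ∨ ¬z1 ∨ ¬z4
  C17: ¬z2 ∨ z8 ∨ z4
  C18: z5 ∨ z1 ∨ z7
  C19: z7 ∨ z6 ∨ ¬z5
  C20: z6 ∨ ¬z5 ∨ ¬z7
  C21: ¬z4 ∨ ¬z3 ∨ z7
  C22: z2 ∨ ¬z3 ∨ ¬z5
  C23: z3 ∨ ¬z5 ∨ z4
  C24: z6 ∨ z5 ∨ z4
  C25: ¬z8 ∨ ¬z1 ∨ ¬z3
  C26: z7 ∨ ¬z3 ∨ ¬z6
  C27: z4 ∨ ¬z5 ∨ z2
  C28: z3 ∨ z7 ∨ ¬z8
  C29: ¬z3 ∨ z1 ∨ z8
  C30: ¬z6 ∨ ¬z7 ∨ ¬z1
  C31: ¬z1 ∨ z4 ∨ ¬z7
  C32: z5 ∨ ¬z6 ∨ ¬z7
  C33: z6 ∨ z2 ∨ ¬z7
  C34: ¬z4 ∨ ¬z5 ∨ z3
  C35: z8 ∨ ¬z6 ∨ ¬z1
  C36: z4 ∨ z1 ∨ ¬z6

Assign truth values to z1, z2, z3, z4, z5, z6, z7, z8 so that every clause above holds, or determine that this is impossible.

UNSATISFIABLE

Suppose z2 = False.
Suppose z8 = False.
(¬z7) alone gives z7 = False.
(z5) alone gives z5 = True.
(z1) alone gives z1 = True.
(z3) alone gives z3 = True.
But (¬z3) is also a unit clause — contradiction.
Backtrack on z8: now try z8 = True.
(¬z3) alone gives z3 = False.
(z7) alone gives z7 = True.
(z6) alone gives z6 = True.
(¬z1) alone gives z1 = False.
(z5) alone gives z5 = True.
(z4) alone gives z4 = True.
But (¬z4) is also a unit clause — contradiction.
Neither z8 = True nor z8 = False works.
Backtrack on z2: now try z2 = True.
Suppose z8 = False.
(z4) alone gives z4 = True.
Suppose z5 = True.
(z1) alone gives z1 = True.
(z3) alone gives z3 = True.
(¬z6) alone gives z6 = False.
(z7) alone gives z7 = True.
But (¬z7) is also a unit clause — contradiction.
Backtrack on z5: now try z5 = False.
(z7) alone gives z7 = True.
(¬z3) alone gives z3 = False.
(z6) alone gives z6 = True.
But (¬z6) is also a unit clause — contradiction.
Neither z5 = True nor z5 = False works.
Backtrack on z8: now try z8 = True.
(z4) alone gives z4 = True.
(z3) alone gives z3 = True.
(z5) alone gives z5 = True.
(z7) alone gives z7 = True.
(z1) alone gives z1 = True.
But (¬z1) is also a unit clause — contradiction.
Neither z8 = True nor z8 = False works.
Neither z2 = True nor z2 = False works.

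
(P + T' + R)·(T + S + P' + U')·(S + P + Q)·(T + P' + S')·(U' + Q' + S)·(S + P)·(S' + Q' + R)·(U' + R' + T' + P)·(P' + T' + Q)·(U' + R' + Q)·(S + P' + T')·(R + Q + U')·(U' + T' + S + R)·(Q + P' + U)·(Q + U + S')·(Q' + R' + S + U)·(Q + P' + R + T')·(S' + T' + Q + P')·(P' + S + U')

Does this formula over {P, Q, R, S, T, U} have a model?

Satisfiable

Branch on S: set S = 1.
Branch on T: set T = 0.
The clause (P') is unit, so P = 0.
Branch on Q: set Q = 1.
The clause (R) is unit, so R = 1.
No clause remains; U is free.
A satisfying assignment: P: 0, Q: 1, R: 1, S: 1, T: 0, U: 0.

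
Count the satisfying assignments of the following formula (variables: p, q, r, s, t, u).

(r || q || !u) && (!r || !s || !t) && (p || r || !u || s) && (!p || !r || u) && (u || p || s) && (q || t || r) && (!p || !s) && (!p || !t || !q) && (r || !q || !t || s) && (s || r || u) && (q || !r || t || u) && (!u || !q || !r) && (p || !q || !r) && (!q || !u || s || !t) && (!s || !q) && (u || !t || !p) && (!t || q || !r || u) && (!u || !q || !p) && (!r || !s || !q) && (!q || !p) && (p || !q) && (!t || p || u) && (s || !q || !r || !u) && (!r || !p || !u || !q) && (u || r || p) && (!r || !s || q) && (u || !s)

There are 2^6 = 64 truth assignments over (p, q, r, s, t, u).
Split on s. With s = true, the clauses containing s are satisfied and !s drops from the rest; 0 of the 2^5 = 32 assignments to the other variables satisfy what remains.
With s = false, by the same count on the reduced clause set, 4 assignments work.
(One model: p=F, q=F, r=T, s=F, t=F, u=T.)
Total: 0 + 4 = 4.

4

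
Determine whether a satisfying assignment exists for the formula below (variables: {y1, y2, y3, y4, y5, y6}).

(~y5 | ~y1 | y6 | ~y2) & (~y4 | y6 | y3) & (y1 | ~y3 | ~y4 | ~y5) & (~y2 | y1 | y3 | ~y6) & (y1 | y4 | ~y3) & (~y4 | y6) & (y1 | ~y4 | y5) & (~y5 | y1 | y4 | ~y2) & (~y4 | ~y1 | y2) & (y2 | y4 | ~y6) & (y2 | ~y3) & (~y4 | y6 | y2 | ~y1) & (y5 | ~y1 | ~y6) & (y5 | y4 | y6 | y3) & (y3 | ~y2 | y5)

Yes

Suppose y4 = 0.
Suppose y1 = 1.
Suppose y2 = 1.
Suppose y5 = 1.
Unit clause (y6) forces y6 = 1.
All clauses hold; y3 can take either value.
A satisfying assignment: y1 ↦ 1; y2 ↦ 1; y3 ↦ 0; y4 ↦ 0; y5 ↦ 1; y6 ↦ 1.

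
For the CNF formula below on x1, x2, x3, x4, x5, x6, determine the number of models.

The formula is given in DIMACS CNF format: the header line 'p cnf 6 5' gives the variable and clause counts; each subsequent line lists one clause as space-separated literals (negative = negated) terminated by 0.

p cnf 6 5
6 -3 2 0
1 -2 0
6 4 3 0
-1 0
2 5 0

There are 2^6 = 64 truth assignments over (x1, x2, x3, x4, x5, x6).
Split on x4. With x4 = True, the clauses containing x4 are satisfied and ¬x4 drops from the rest; 3 of the 2^5 = 32 assignments to the other variables satisfy what remains.
With x4 = False, by the same count on the reduced clause set, 2 assignments work.
Total: 3 + 2 = 5.

5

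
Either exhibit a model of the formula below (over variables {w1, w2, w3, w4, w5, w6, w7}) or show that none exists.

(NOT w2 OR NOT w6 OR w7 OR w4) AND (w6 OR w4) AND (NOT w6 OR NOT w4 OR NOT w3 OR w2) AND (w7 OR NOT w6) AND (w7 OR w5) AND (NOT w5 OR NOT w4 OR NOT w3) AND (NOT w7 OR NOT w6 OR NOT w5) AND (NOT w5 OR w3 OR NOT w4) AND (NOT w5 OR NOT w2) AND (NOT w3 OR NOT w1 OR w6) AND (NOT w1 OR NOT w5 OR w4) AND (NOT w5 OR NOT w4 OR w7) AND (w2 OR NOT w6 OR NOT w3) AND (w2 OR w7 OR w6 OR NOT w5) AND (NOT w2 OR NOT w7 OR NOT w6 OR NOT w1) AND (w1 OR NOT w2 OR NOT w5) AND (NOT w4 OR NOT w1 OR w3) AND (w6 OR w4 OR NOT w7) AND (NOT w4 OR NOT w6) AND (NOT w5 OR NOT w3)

Case w6 = false:
(w4) alone gives w4 = true.
Case w7 = true:
Case w5 = false:
Case w3 = true:
(NOT w1) alone gives w1 = false.
No clause remains; w2 is free.

w1: false, w2: true, w3: true, w4: true, w5: false, w6: false, w7: true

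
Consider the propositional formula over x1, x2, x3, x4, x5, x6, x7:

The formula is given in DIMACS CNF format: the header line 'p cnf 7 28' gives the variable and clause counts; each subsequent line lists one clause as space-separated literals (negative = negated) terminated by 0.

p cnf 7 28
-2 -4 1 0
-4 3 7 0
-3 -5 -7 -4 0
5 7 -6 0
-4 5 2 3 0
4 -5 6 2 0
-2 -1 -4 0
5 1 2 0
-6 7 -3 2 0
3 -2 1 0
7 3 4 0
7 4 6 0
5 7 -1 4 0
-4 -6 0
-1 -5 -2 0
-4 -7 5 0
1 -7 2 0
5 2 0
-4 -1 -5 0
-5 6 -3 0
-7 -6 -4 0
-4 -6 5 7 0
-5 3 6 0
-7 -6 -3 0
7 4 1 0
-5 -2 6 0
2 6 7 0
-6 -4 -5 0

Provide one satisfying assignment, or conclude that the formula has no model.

x1=True,  x2=True,  x3=False,  x4=False,  x5=False,  x6=True,  x7=True

Branch on x4: set x4 = False.
Branch on x7: set x7 = True.
Branch on x1: set x1 = True.
Branch on x5: set x5 = False.
(x2) alone gives x2 = True.
Branch on x6: set x6 = True.
(¬x3) alone gives x3 = False.
All clauses are satisfied.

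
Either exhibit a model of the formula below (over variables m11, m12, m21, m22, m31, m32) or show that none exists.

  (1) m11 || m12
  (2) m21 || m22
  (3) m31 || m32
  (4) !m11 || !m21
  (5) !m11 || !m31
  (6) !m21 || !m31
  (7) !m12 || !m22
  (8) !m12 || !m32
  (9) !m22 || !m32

UNSATISFIABLE

Branch on m11: set m11 = true.
The clause (!m21) is unit, so m21 = false.
The clause (m22) is unit, so m22 = true.
The clause (!m31) is unit, so m31 = false.
The clause (m32) is unit, so m32 = true.
That conflicts with the unit clause (!m32).
So m11 must be the other value — set m11 = false.
The clause (m12) is unit, so m12 = true.
The clause (!m22) is unit, so m22 = false.
The clause (m21) is unit, so m21 = true.
The clause (!m31) is unit, so m31 = false.
The clause (m32) is unit, so m32 = true.
That conflicts with the unit clause (!m32).
Neither m11 = true nor m11 = false works.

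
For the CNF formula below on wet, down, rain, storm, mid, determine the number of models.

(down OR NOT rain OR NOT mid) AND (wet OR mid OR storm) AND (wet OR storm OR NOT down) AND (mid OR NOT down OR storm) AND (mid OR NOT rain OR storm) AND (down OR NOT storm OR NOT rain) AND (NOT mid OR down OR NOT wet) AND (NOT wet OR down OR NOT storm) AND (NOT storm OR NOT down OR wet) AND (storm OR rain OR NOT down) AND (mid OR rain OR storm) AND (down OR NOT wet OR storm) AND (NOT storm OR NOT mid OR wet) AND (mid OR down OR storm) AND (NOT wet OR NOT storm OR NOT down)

There are 2^5 = 32 truth assignments over (wet, down, rain, storm, mid).
Split on wet. With wet = true, the clauses containing wet are satisfied and NOT wet drops from the rest; 1 of the 2^4 = 16 assignments to the other variables satisfy what remains.
With wet = false, by the same count on the reduced clause set, 2 assignments work.
Total: 1 + 2 = 3.

3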